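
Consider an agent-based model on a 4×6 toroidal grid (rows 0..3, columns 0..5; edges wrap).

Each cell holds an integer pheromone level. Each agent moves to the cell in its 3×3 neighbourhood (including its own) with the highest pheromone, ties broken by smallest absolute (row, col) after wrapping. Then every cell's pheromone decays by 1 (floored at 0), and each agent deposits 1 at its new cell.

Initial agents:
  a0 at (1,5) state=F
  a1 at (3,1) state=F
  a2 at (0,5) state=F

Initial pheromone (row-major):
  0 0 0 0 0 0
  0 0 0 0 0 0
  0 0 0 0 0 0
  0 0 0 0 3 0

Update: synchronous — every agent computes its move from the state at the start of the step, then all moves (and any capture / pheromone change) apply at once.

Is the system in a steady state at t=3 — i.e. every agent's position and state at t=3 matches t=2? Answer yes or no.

t=1: a0@(0,0) a1@(0,0) a2@(3,4) | pheromone: 2 0 0 0 0 0 / 0 0 0 0 0 0 / 0 0 0 0 0 0 / 0 0 0 0 3 0
t=2: a0@(0,0) a1@(0,0) a2@(3,4) | pheromone: 3 0 0 0 0 0 / 0 0 0 0 0 0 / 0 0 0 0 0 0 / 0 0 0 0 3 0
t=3: a0@(0,0) a1@(0,0) a2@(3,4) | pheromone: 4 0 0 0 0 0 / 0 0 0 0 0 0 / 0 0 0 0 0 0 / 0 0 0 0 3 0

yes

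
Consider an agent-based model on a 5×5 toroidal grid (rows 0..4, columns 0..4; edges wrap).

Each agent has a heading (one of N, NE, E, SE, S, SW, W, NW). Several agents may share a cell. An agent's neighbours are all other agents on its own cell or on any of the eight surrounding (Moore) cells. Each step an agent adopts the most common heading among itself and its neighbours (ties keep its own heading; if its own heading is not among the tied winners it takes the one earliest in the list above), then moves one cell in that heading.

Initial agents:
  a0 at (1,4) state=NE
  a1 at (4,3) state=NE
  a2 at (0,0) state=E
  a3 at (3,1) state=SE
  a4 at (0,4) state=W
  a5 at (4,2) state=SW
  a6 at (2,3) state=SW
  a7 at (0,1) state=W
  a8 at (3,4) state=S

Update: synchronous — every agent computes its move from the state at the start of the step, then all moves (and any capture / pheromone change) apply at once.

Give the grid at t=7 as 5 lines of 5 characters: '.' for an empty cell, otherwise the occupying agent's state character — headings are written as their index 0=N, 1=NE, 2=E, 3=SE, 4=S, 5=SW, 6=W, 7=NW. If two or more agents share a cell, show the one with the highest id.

.....
.....
1...1
11...
.11..

t=1: a0@(0,0):NE a1@(3,4):NE a2@(0,4):W a3@(4,2):SE a4@(4,0):NE a5@(0,1):SW a6@(3,2):SW a7@(0,0):W a8@(4,4):S
t=2: a0@(4,1):NE a1@(2,0):NE a2@(0,3):W a3@(0,1):SW a4@(3,1):NE a5@(4,2):NE a6@(4,1):SW a7@(0,4):W a8@(3,0):NE
t=3: a0@(3,2):NE a1@(1,1):NE a2@(0,2):W a3@(1,0):SW a4@(2,2):NE a5@(3,3):NE a6@(3,2):NE a7@(0,3):W a8@(2,1):NE
t=4: a0@(2,3):NE a1@(0,2):NE a2@(0,1):W a3@(0,1):NE a4@(1,3):NE a5@(2,4):NE a6@(2,3):NE a7@(0,2):W a8@(1,2):NE
t=5: a0@(1,4):NE a1@(4,3):NE a2@(4,2):NE a3@(4,2):NE a4@(0,4):NE a5@(1,0):NE a6@(1,4):NE a7@(4,3):NE a8@(0,3):NE
t=6: a0@(0,0):NE a1@(3,4):NE a2@(3,3):NE a3@(3,3):NE a4@(4,0):NE a5@(0,1):NE a6@(0,0):NE a7@(3,4):NE a8@(4,4):NE
t=7: a0@(4,1):NE a1@(2,0):NE a2@(2,4):NE a3@(2,4):NE a4@(3,1):NE a5@(4,2):NE a6@(4,1):NE a7@(2,0):NE a8@(3,0):NE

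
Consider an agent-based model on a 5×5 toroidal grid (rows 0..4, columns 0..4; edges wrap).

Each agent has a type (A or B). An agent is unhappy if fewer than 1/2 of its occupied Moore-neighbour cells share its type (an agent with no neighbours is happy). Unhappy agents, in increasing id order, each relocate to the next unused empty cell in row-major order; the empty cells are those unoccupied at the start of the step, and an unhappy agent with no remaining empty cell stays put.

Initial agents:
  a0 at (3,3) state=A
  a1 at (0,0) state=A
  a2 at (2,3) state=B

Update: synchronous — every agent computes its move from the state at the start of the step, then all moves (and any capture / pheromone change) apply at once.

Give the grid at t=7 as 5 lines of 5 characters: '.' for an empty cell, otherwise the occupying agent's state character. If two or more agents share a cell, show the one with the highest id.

t=1: a0@(0,1):A a1@(0,0):A a2@(0,2):B
t=2: a0@(0,1):A a1@(0,0):A a2@(0,3):B
t=3: (unchanged — steady state)

AA.B.
.....
.....
.....
.....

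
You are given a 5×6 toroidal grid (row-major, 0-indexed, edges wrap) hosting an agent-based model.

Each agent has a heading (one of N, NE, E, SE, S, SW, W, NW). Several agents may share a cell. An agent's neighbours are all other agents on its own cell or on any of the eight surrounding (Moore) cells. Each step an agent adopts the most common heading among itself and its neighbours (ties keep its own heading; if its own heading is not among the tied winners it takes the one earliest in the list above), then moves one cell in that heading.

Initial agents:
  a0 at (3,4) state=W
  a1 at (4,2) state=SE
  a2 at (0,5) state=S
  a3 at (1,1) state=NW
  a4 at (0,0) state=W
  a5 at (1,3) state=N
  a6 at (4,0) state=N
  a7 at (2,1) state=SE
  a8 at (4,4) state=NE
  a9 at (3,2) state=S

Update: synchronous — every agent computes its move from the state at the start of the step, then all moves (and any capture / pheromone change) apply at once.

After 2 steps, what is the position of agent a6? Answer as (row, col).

t=1: a0@(3,3):W a1@(0,3):SE a2@(1,5):S a3@(0,0):NW a4@(0,5):W a5@(0,3):N a6@(3,0):N a7@(3,2):SE a8@(3,5):NE a9@(4,3):SE
t=2: a0@(4,4):SE a1@(1,4):SE a2@(2,5):S a3@(4,5):NW a4@(0,4):W a5@(1,4):SE a6@(2,0):N a7@(4,3):SE a8@(2,0):NE a9@(0,4):SE

(2, 0)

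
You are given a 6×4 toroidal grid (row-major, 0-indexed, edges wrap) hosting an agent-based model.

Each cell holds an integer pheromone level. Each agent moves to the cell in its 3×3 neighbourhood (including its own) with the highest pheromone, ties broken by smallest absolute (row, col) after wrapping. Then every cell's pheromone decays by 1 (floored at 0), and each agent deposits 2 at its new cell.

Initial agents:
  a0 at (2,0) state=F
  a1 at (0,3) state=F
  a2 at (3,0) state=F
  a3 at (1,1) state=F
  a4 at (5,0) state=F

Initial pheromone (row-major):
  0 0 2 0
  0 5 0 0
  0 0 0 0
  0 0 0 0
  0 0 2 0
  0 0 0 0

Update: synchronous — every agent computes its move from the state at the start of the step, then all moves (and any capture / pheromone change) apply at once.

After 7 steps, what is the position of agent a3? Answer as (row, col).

(1, 1)

t=1: a0@(1,1) a1@(0,2) a2@(2,0) a3@(1,1) a4@(0,0) | pheromone: 2 0 3 0 / 0 8 0 0 / 2 0 0 0 / 0 0 0 0 / 0 0 1 0 / 0 0 0 0
t=2: a0@(1,1) a1@(1,1) a2@(1,1) a3@(1,1) a4@(1,1) | pheromone: 1 0 2 0 / 0 17 0 0 / 1 0 0 0 / 0 0 0 0 / 0 0 0 0 / 0 0 0 0
t=3: a0@(1,1) a1@(1,1) a2@(1,1) a3@(1,1) a4@(1,1) | pheromone: 0 0 1 0 / 0 26 0 0 / 0 0 0 0 / 0 0 0 0 / 0 0 0 0 / 0 0 0 0
t=4: a0@(1,1) a1@(1,1) a2@(1,1) a3@(1,1) a4@(1,1) | pheromone: 0 0 0 0 / 0 35 0 0 / 0 0 0 0 / 0 0 0 0 / 0 0 0 0 / 0 0 0 0
t=5: a0@(1,1) a1@(1,1) a2@(1,1) a3@(1,1) a4@(1,1) | pheromone: 0 0 0 0 / 0 44 0 0 / 0 0 0 0 / 0 0 0 0 / 0 0 0 0 / 0 0 0 0
t=6: a0@(1,1) a1@(1,1) a2@(1,1) a3@(1,1) a4@(1,1) | pheromone: 0 0 0 0 / 0 53 0 0 / 0 0 0 0 / 0 0 0 0 / 0 0 0 0 / 0 0 0 0
t=7: a0@(1,1) a1@(1,1) a2@(1,1) a3@(1,1) a4@(1,1) | pheromone: 0 0 0 0 / 0 62 0 0 / 0 0 0 0 / 0 0 0 0 / 0 0 0 0 / 0 0 0 0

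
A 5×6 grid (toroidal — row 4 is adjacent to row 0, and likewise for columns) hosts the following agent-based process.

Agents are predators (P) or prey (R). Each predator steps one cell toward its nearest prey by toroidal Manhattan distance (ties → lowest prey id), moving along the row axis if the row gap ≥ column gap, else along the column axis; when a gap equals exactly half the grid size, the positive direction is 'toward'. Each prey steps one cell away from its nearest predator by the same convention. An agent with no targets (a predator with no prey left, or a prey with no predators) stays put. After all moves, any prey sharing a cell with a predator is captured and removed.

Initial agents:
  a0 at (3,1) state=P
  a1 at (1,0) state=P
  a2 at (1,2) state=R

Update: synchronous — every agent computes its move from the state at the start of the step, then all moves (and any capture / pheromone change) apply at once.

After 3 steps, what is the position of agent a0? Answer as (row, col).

(2, 3)

t=1: a0@(2,1):P a1@(1,1):P a2@(1,3):R
t=2: a0@(2,2):P a1@(1,2):P a2@(1,4):R
t=3: a0@(2,3):P a1@(1,3):P a2@(1,5):R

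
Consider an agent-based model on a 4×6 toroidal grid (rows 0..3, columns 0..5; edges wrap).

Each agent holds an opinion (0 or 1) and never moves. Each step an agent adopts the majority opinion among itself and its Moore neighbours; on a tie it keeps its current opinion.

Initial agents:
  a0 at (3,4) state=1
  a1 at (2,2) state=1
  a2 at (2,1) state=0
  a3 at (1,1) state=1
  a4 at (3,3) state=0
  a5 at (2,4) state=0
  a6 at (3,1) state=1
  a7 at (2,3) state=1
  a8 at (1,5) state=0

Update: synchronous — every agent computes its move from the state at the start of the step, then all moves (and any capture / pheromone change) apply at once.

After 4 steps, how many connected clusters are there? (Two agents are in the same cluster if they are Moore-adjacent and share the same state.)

2

t=1: a0@(3,4):1 a1@(2,2):1 a2@(2,1):1 a3@(1,1):1 a4@(3,3):1 a5@(2,4):0 a6@(3,1):1 a7@(2,3):1 a8@(1,5):0
t=2: a0@(3,4):1 a1@(2,2):1 a2@(2,1):1 a3@(1,1):1 a4@(3,3):1 a5@(2,4):1 a6@(3,1):1 a7@(2,3):1 a8@(1,5):0
t=3: (unchanged — steady state)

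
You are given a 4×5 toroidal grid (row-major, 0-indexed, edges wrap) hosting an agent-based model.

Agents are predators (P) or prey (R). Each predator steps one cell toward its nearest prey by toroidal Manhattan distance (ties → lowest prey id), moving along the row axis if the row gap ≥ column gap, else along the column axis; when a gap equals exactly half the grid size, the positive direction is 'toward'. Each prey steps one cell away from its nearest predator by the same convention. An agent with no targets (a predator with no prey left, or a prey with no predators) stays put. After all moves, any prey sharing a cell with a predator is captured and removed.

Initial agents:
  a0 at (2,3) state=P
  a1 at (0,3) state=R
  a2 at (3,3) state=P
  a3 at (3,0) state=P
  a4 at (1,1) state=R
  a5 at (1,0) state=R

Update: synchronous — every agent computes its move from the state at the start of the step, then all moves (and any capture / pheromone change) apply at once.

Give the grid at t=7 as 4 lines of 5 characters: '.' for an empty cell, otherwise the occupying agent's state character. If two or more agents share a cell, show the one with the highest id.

t=1: a0@(3,3):P a1@(1,3):R a2@(0,3):P a3@(0,0):P a4@(1,0):R
t=2: a0@(0,3):P a1@(2,3):R a2@(1,3):P a3@(1,0):P a4@(2,0):R
t=3: a0@(1,3):P a1@(3,3):R a2@(2,3):P a3@(2,0):P a4@(3,0):R
t=4: a0@(2,3):P a1@(0,3):R a2@(3,3):P a3@(3,0):P a4@(0,0):R
t=5: a0@(3,3):P a1@(1,3):R a2@(0,3):P a3@(0,0):P a4@(1,0):R
t=6: a0@(0,3):P a1@(2,3):R a2@(1,3):P a3@(1,0):P a4@(2,0):R
t=7: a0@(1,3):P a1@(3,3):R a2@(2,3):P a3@(2,0):P a4@(3,0):R

.....
...P.
P..P.
R..R.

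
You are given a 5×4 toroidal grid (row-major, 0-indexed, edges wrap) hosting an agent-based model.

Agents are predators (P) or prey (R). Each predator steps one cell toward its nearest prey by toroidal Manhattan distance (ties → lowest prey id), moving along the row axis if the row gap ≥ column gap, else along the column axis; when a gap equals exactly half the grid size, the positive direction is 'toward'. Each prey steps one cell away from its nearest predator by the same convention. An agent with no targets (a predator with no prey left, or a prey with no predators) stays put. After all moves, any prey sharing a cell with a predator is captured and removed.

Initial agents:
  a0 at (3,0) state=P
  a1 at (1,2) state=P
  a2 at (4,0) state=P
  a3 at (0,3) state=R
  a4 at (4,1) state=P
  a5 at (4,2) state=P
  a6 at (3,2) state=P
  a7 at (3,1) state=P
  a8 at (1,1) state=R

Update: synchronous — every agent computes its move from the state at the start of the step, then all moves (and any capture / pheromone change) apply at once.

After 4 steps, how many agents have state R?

0

t=1: a0@(4,0):P a1@(1,1):P a2@(0,0):P a3@(4,3):R a4@(0,1):P a5@(0,2):P a6@(4,2):P a7@(2,1):P a8@(1,0):R
t=2: a0@(4,3):P a1@(1,0):P a2@(1,0):P a4@(1,1):P a5@(4,2):P a6@(4,3):P a7@(1,1):P a8@(1,3):R
t=3: a0@(0,3):P a1@(1,3):P a2@(1,3):P a4@(1,2):P a5@(0,2):P a6@(0,3):P a7@(1,2):P
t=4: (unchanged — steady state)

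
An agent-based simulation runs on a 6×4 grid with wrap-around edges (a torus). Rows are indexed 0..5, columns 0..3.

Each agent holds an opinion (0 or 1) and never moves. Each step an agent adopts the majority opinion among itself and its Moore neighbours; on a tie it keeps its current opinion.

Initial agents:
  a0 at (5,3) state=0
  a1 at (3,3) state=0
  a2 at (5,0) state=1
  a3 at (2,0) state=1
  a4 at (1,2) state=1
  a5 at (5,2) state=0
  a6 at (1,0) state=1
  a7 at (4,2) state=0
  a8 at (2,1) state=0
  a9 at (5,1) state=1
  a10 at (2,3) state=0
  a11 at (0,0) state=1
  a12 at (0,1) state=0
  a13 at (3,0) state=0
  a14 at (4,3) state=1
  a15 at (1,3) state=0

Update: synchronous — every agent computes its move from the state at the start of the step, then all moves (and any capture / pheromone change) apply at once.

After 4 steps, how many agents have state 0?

12

t=1: a0@(5,3):0 a1@(3,3):0 a2@(5,0):1 a3@(2,0):0 a4@(1,2):0 a5@(5,2):0 a6@(1,0):0 a7@(4,2):0 a8@(2,1):1 a9@(5,1):1 a10@(2,3):0 a11@(0,0):1 a12@(0,1):1 a13@(3,0):0 a14@(4,3):0 a15@(1,3):1
t=2: a0@(5,3):0 a1@(3,3):0 a2@(5,0):1 a3@(2,0):0 a4@(1,2):1 a5@(5,2):0 a6@(1,0):1 a7@(4,2):0 a8@(2,1):0 a9@(5,1):1 a10@(2,3):0 a11@(0,0):1 a12@(0,1):1 a13@(3,0):0 a14@(4,3):0 a15@(1,3):0
t=3: a0@(5,3):0 a1@(3,3):0 a2@(5,0):1 a3@(2,0):0 a4@(1,2):0 a5@(5,2):0 a6@(1,0):0 a7@(4,2):0 a8@(2,1):0 a9@(5,1):1 a10@(2,3):0 a11@(0,0):1 a12@(0,1):1 a13@(3,0):0 a14@(4,3):0 a15@(1,3):0
t=4: (unchanged — steady state)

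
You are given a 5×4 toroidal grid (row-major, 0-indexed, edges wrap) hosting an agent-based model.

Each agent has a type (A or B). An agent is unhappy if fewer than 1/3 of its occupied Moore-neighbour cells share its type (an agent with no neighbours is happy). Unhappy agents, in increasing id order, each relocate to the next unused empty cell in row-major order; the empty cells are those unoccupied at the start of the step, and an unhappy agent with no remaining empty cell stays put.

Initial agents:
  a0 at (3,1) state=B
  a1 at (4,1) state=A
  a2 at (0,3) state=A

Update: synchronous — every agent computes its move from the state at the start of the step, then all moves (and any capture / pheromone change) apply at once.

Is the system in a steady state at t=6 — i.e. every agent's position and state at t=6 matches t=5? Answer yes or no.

no

t=1: a0@(0,0):B a1@(0,1):A a2@(0,3):A
t=2: a0@(0,2):B a1@(1,0):A a2@(1,1):A
t=3: a0@(0,0):B a1@(1,0):A a2@(1,1):A
t=4: a0@(0,1):B a1@(1,0):A a2@(1,1):A
t=5: a0@(0,0):B a1@(1,0):A a2@(1,1):A
t=6: a0@(0,1):B a1@(1,0):A a2@(1,1):A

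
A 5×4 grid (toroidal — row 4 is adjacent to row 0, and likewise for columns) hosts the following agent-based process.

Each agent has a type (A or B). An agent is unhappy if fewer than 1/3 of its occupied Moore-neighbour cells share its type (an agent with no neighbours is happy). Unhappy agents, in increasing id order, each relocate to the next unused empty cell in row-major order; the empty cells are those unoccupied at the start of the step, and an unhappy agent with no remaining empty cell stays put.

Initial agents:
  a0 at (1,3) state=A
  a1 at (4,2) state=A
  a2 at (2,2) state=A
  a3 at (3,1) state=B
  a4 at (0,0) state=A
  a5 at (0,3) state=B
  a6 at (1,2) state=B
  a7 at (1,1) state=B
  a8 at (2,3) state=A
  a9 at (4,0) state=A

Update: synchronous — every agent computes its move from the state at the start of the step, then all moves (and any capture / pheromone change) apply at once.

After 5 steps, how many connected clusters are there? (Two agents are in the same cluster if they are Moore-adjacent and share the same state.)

2

t=1: a0@(1,3):A a1@(0,1):A a2@(2,2):A a3@(0,2):B a4@(0,0):A a5@(1,0):B a6@(1,2):B a7@(1,1):B a8@(2,3):A a9@(4,0):A
t=2: a0@(1,3):A a1@(0,1):A a2@(2,2):A a3@(0,2):B a4@(0,0):A a5@(0,3):B a6@(1,2):B a7@(1,1):B a8@(2,3):A a9@(4,0):A
t=3: (unchanged — steady state)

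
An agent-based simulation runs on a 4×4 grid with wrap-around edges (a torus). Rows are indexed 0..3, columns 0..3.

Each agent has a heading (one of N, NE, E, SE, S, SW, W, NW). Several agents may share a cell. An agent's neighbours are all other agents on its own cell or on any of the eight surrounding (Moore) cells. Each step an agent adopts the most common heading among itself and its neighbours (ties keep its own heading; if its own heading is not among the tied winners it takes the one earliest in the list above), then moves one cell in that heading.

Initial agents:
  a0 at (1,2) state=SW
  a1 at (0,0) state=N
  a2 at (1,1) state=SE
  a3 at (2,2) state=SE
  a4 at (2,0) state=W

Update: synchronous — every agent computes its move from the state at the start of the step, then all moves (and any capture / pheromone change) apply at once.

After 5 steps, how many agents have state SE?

t=1: a0@(2,3):SE a1@(3,0):N a2@(2,2):SE a3@(3,3):SE a4@(2,3):W
t=2: a0@(3,0):SE a1@(0,1):SE a2@(3,3):SE a3@(0,0):SE a4@(3,0):SE
t=3: a0@(0,1):SE a1@(1,2):SE a2@(0,0):SE a3@(1,1):SE a4@(0,1):SE
t=4: a0@(1,2):SE a1@(2,3):SE a2@(1,1):SE a3@(2,2):SE a4@(1,2):SE
t=5: a0@(2,3):SE a1@(3,0):SE a2@(2,2):SE a3@(3,3):SE a4@(2,3):SE

5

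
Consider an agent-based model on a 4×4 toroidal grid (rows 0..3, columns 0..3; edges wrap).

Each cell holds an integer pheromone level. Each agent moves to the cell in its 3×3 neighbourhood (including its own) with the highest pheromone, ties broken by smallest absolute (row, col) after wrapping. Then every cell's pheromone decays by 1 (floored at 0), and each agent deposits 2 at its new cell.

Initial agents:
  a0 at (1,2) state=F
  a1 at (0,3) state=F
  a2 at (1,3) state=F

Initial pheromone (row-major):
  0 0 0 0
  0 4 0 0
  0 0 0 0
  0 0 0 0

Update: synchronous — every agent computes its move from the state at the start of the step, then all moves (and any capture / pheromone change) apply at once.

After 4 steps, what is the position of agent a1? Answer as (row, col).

(1, 1)

t=1: a0@(1,1) a1@(0,0) a2@(0,0) | pheromone: 4 0 0 0 / 0 5 0 0 / 0 0 0 0 / 0 0 0 0
t=2: a0@(1,1) a1@(1,1) a2@(1,1) | pheromone: 3 0 0 0 / 0 10 0 0 / 0 0 0 0 / 0 0 0 0
t=3: a0@(1,1) a1@(1,1) a2@(1,1) | pheromone: 2 0 0 0 / 0 15 0 0 / 0 0 0 0 / 0 0 0 0
t=4: a0@(1,1) a1@(1,1) a2@(1,1) | pheromone: 1 0 0 0 / 0 20 0 0 / 0 0 0 0 / 0 0 0 0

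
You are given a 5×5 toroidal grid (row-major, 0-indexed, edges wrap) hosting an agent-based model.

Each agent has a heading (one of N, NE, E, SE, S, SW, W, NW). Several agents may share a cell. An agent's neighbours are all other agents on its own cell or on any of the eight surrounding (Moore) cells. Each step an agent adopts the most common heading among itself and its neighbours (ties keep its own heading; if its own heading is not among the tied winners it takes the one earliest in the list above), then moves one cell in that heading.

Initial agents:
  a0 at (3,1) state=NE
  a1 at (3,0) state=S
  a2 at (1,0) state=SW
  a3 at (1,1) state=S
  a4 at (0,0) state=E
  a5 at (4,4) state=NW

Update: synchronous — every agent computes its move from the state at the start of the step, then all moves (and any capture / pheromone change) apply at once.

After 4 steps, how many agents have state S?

2

t=1: a0@(2,2):NE a1@(4,0):S a2@(2,4):SW a3@(2,1):S a4@(0,1):E a5@(3,3):NW
t=2: a0@(1,3):NE a1@(0,0):S a2@(3,3):SW a3@(3,1):S a4@(0,2):E a5@(2,2):NW
t=3: a0@(0,4):NE a1@(1,0):S a2@(4,2):SW a3@(4,1):S a4@(0,3):E a5@(1,1):NW
t=4: a0@(4,0):NE a1@(2,0):S a2@(0,1):SW a3@(0,1):S a4@(0,4):E a5@(0,0):NW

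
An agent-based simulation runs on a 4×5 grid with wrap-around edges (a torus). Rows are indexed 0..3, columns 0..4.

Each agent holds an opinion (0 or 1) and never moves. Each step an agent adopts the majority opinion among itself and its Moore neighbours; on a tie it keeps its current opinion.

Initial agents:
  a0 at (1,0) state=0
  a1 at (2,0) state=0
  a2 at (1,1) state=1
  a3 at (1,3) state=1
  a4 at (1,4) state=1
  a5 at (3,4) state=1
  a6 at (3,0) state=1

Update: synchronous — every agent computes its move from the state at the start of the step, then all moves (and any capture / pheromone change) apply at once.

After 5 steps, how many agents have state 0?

2

t=1: a0@(1,0):0 a1@(2,0):1 a2@(1,1):0 a3@(1,3):1 a4@(1,4):1 a5@(3,4):1 a6@(3,0):1
t=2: (unchanged — steady state)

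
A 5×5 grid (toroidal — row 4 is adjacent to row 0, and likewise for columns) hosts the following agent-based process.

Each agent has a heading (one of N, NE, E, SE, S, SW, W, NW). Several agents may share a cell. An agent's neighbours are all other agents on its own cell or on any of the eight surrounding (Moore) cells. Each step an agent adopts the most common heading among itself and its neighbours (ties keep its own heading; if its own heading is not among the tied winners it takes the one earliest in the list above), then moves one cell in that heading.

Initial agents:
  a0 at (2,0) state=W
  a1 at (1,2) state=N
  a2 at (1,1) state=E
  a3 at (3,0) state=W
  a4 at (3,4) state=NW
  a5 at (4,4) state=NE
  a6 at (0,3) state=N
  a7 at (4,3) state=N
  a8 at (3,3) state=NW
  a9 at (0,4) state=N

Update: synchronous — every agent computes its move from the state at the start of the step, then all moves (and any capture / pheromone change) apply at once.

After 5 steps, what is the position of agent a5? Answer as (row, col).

t=1: a0@(2,4):W a1@(0,2):N a2@(1,2):E a3@(3,4):W a4@(2,3):NW a5@(3,4):N a6@(4,3):N a7@(3,3):N a8@(2,2):NW a9@(4,4):N
t=2: a0@(2,3):W a1@(4,2):N a2@(0,1):NW a3@(2,4):N a4@(1,2):NW a5@(2,4):N a6@(3,3):N a7@(2,3):N a8@(1,1):NW a9@(3,4):N
t=3: a0@(1,3):N a1@(3,2):N a2@(4,0):NW a3@(1,4):N a4@(0,1):NW a5@(1,4):N a6@(2,3):N a7@(1,3):N a8@(0,0):NW a9@(2,4):N
t=4: a0@(0,3):N a1@(2,2):N a2@(3,4):NW a3@(0,4):N a4@(4,0):NW a5@(0,4):N a6@(1,3):N a7@(0,3):N a8@(4,4):NW a9@(1,4):N
t=5: a0@(4,3):N a1@(1,2):N a2@(2,3):NW a3@(4,4):N a4@(3,4):NW a5@(4,4):N a6@(0,3):N a7@(4,3):N a8@(3,4):N a9@(0,4):N

(4, 4)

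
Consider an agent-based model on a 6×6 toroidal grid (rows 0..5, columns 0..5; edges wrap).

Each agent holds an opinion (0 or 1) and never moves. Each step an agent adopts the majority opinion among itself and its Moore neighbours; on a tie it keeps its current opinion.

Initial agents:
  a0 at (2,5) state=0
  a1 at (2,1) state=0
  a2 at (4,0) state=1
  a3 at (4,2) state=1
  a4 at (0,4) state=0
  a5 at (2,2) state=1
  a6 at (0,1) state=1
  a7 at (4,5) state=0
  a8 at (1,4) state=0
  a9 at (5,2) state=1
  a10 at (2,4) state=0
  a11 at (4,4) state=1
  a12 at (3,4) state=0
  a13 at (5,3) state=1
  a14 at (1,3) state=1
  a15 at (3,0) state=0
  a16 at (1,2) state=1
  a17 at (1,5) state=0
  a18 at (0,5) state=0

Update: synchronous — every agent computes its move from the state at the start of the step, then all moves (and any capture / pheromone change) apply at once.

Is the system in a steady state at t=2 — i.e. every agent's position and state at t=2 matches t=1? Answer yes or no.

t=1: a0@(2,5):0 a1@(2,1):0 a2@(4,0):0 a3@(4,2):1 a4@(0,4):0 a5@(2,2):1 a6@(0,1):1 a7@(4,5):0 a8@(1,4):0 a9@(5,2):1 a10@(2,4):0 a11@(4,4):1 a12@(3,4):0 a13@(5,3):1 a14@(1,3):1 a15@(3,0):0 a16@(1,2):1 a17@(1,5):0 a18@(0,5):0
t=2: (unchanged — steady state)

yes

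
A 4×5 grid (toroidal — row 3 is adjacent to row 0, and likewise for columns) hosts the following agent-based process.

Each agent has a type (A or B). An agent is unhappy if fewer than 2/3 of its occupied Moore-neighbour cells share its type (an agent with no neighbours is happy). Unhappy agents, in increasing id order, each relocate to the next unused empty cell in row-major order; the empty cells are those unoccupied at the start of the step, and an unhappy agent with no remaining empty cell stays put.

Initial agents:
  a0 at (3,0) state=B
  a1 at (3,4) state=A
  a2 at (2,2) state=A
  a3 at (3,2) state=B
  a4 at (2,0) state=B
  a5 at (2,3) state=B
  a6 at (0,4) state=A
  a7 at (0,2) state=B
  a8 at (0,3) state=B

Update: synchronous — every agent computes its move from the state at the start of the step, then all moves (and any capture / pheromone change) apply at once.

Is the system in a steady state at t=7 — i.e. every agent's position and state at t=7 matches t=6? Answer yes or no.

t=1: a0@(0,0):B a1@(0,1):A a2@(1,0):A a3@(3,2):B a4@(1,1):B a5@(1,2):B a6@(1,3):A a7@(0,2):B a8@(1,4):B
t=2: a0@(0,3):B a1@(0,4):A a2@(2,0):A a3@(2,1):B a4@(2,2):B a5@(2,3):B a6@(2,4):A a7@(3,0):B a8@(3,1):B
t=3: a0@(0,0):B a1@(0,1):A a2@(0,2):A a3@(2,1):B a4@(2,2):B a5@(1,0):B a6@(1,1):A a7@(1,2):B a8@(3,1):B
t=4: a0@(0,3):B a1@(0,4):A a2@(1,3):A a3@(2,1):B a4@(2,2):B a5@(1,4):B a6@(2,0):A a7@(2,3):B a8@(2,4):B
t=5: a0@(0,0):B a1@(0,1):A a2@(0,2):A a3@(1,0):B a4@(2,2):B a5@(1,1):B a6@(1,2):A a7@(2,3):B a8@(3,0):B
t=6: a0@(0,0):B a1@(0,3):A a2@(0,2):A a3@(1,0):B a4@(2,2):B a5@(0,4):B a6@(1,3):A a7@(1,4):B a8@(2,0):B
t=7: a0@(0,0):B a1@(0,1):A a2@(0,2):A a3@(1,0):B a4@(1,1):B a5@(1,2):B a6@(2,1):A a7@(1,4):B a8@(2,0):B

no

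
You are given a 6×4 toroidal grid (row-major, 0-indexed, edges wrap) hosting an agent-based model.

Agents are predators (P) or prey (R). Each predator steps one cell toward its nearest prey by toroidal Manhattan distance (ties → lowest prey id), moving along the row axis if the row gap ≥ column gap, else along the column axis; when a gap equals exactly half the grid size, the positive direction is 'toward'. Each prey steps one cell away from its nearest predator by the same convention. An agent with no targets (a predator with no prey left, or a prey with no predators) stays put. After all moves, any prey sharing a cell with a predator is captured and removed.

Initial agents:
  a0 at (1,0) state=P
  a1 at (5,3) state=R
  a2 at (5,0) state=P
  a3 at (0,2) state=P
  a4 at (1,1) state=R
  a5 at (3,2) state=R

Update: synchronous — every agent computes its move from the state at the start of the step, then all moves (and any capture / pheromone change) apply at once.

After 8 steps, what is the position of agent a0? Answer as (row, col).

(1, 0)

t=1: a0@(1,1):P a2@(5,3):P a3@(5,2):P a4@(1,2):R a5@(2,2):R
t=2: a0@(1,2):P a2@(0,3):P a3@(0,2):P a4@(1,3):R a5@(3,2):R
t=3: a0@(1,3):P a2@(1,3):P a3@(1,2):P a4@(1,0):R a5@(4,2):R
t=4: a0@(1,0):P a2@(1,0):P a3@(1,3):P a4@(1,1):R a5@(3,2):R
t=5: a0@(1,1):P a2@(1,1):P a3@(1,0):P a4@(1,2):R a5@(4,2):R
t=6: a0@(1,2):P a2@(1,2):P a3@(1,1):P a4@(1,3):R a5@(3,2):R
t=7: a0@(1,3):P a2@(1,3):P a3@(1,2):P a4@(1,0):R a5@(4,2):R
t=8: a0@(1,0):P a2@(1,0):P a3@(1,3):P a4@(1,1):R a5@(3,2):R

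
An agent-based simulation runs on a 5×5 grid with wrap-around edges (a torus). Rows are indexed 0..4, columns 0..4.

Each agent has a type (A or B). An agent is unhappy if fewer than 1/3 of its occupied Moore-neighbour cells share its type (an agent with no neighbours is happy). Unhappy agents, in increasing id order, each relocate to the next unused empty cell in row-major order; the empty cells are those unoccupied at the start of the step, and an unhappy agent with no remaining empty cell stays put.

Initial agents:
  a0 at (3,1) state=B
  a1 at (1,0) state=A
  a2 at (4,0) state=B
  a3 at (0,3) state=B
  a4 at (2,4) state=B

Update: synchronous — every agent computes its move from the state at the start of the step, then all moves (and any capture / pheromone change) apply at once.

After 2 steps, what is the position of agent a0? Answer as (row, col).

t=1: a0@(3,1):B a1@(0,0):A a2@(4,0):B a3@(0,3):B a4@(0,1):B
t=2: a0@(3,1):B a1@(0,2):A a2@(4,0):B a3@(0,3):B a4@(0,1):B

(3, 1)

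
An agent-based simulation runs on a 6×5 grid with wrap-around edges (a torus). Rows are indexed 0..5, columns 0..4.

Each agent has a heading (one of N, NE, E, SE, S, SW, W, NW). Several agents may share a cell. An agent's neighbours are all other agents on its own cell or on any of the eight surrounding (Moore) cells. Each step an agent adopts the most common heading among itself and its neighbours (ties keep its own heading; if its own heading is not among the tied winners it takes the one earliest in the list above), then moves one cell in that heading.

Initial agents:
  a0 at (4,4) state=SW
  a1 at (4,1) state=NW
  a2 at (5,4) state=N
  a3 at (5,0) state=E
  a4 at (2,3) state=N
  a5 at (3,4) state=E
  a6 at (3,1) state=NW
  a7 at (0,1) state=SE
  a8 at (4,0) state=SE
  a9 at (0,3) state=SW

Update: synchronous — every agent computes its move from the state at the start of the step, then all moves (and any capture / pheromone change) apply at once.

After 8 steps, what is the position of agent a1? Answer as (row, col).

t=1: a0@(4,0):E a1@(3,0):NW a2@(0,3):SW a3@(0,1):SE a4@(1,3):N a5@(3,0):E a6@(2,0):NW a7@(1,2):SE a8@(4,1):E a9@(1,2):SW
t=2: a0@(4,1):E a1@(3,1):E a2@(1,2):SW a3@(1,2):SE a4@(2,2):SW a5@(3,1):E a6@(1,4):NW a7@(2,3):SE a8@(4,2):E a9@(2,1):SW
t=3: a0@(4,2):E a1@(3,2):E a2@(2,1):SW a3@(2,1):SW a4@(3,1):SW a5@(3,2):E a6@(0,3):NW a7@(3,4):SE a8@(4,3):E a9@(3,0):SW
t=4: a0@(4,3):E a1@(3,3):E a2@(3,0):SW a3@(3,0):SW a4@(4,0):SW a5@(3,3):E a6@(5,2):NW a7@(4,0):SE a8@(4,4):E a9@(4,4):SW
t=5: a0@(4,4):E a1@(3,4):E a2@(4,4):SW a3@(4,4):SW a4@(5,4):SW a5@(3,4):E a6@(4,1):NW a7@(5,4):SW a8@(4,0):E a9@(5,3):SW
t=6: a0@(5,3):SW a1@(3,0):E a2@(5,3):SW a3@(5,3):SW a4@(0,3):SW a5@(3,0):E a6@(3,0):NW a7@(0,3):SW a8@(4,1):E a9@(0,2):SW
t=7: a0@(0,2):SW a1@(3,1):E a2@(0,2):SW a3@(0,2):SW a4@(1,2):SW a5@(3,1):E a6@(3,1):E a7@(1,2):SW a8@(4,2):E a9@(1,1):SW
t=8: a0@(1,1):SW a1@(3,2):E a2@(1,1):SW a3@(1,1):SW a4@(2,1):SW a5@(3,2):E a6@(3,2):E a7@(2,1):SW a8@(4,3):E a9@(2,0):SW

(3, 2)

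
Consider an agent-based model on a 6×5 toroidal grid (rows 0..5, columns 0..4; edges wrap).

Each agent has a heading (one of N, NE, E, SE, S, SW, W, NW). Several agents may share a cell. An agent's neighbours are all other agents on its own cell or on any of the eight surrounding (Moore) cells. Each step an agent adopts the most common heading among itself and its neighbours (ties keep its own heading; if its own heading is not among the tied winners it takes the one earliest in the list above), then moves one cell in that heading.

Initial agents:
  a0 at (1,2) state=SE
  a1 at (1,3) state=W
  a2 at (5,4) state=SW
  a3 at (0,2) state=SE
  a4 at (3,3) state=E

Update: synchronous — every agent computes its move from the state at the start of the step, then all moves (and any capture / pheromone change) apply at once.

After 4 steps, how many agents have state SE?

t=1: a0@(2,3):SE a1@(2,4):SE a2@(0,3):SW a3@(1,3):SE a4@(3,4):E
t=2: a0@(3,4):SE a1@(3,0):SE a2@(1,2):SW a3@(2,4):SE a4@(4,0):SE
t=3: a0@(4,0):SE a1@(4,1):SE a2@(2,1):SW a3@(3,0):SE a4@(5,1):SE
t=4: a0@(5,1):SE a1@(5,2):SE a2@(3,0):SW a3@(4,1):SE a4@(0,2):SE

4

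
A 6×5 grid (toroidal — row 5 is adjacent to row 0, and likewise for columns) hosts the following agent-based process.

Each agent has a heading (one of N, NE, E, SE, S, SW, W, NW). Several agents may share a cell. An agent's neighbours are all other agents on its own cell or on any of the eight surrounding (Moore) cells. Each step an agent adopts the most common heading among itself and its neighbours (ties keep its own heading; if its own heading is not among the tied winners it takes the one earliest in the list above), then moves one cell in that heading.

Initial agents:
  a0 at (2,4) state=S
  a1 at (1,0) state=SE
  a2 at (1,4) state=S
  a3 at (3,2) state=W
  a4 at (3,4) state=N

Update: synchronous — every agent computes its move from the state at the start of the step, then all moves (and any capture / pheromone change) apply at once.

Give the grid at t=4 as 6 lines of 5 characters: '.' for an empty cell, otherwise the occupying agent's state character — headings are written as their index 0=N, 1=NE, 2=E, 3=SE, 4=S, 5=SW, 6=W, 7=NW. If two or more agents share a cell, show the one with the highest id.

....4
.....
.....
.....
.....
4...4

t=1: a0@(3,4):S a1@(2,0):S a2@(2,4):S a3@(3,1):W a4@(2,4):N
t=2: a0@(4,4):S a1@(3,0):S a2@(3,4):S a3@(3,0):W a4@(3,4):S
t=3: a0@(5,4):S a1@(4,0):S a2@(4,4):S a3@(4,0):S a4@(4,4):S
t=4: a0@(0,4):S a1@(5,0):S a2@(5,4):S a3@(5,0):S a4@(5,4):S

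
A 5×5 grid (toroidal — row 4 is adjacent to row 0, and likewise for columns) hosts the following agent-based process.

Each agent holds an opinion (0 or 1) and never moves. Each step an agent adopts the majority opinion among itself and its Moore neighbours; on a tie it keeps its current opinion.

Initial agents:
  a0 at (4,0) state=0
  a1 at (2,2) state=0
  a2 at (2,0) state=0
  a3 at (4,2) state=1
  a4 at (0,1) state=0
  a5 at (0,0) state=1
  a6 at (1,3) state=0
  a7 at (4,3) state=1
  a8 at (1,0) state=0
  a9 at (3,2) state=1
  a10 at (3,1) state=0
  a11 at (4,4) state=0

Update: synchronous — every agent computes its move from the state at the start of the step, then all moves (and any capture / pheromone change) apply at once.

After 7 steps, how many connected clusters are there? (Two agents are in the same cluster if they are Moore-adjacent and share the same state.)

2

t=1: a0@(4,0):0 a1@(2,2):0 a2@(2,0):0 a3@(4,2):1 a4@(0,1):0 a5@(0,0):0 a6@(1,3):0 a7@(4,3):1 a8@(1,0):0 a9@(3,2):1 a10@(3,1):0 a11@(4,4):0
t=2: (unchanged — steady state)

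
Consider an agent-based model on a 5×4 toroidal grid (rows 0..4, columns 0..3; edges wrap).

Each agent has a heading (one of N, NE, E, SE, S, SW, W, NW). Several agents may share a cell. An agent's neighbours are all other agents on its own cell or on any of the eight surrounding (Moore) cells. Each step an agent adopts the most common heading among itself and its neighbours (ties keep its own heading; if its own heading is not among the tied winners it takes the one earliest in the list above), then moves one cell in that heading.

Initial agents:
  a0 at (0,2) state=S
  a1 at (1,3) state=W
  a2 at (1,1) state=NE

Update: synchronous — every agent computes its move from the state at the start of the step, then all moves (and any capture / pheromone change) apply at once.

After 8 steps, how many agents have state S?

1

t=1: a0@(1,2):S a1@(1,2):W a2@(0,2):NE
t=2: a0@(2,2):S a1@(1,1):W a2@(4,3):NE
t=3: a0@(3,2):S a1@(1,0):W a2@(3,0):NE
t=4: a0@(4,2):S a1@(1,3):W a2@(2,1):NE
t=5: a0@(0,2):S a1@(1,2):W a2@(1,2):NE
t=6: a0@(1,2):S a1@(1,1):W a2@(0,3):NE
t=7: a0@(2,2):S a1@(1,0):W a2@(4,0):NE
t=8: a0@(3,2):S a1@(1,3):W a2@(3,1):NE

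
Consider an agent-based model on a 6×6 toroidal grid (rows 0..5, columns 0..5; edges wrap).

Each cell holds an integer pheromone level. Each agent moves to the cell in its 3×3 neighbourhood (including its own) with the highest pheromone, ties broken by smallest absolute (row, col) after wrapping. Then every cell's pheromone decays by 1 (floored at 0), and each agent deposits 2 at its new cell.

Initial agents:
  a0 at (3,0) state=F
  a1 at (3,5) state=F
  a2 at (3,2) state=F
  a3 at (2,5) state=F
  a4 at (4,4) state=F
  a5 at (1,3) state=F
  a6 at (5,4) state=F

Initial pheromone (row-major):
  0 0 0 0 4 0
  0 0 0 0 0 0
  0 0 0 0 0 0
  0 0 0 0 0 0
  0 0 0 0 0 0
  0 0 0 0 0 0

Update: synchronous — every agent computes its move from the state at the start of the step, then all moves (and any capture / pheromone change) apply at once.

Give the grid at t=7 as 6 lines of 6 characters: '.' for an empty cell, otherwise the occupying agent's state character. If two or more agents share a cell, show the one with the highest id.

t=1: a0@(2,0) a1@(2,0) a2@(2,1) a3@(1,0) a4@(3,3) a5@(0,4) a6@(0,4) | pheromone: 0 0 0 0 7 0 / 2 0 0 0 0 0 / 4 2 0 0 0 0 / 0 0 0 2 0 0 / 0 0 0 0 0 0 / 0 0 0 0 0 0
t=2: a0@(2,0) a1@(2,0) a2@(2,0) a3@(2,0) a4@(3,3) a5@(0,4) a6@(0,4) | pheromone: 0 0 0 0 10 0 / 1 0 0 0 0 0 / 11 1 0 0 0 0 / 0 0 0 3 0 0 / 0 0 0 0 0 0 / 0 0 0 0 0 0
t=3: a0@(2,0) a1@(2,0) a2@(2,0) a3@(2,0) a4@(3,3) a5@(0,4) a6@(0,4) | pheromone: 0 0 0 0 13 0 / 0 0 0 0 0 0 / 18 0 0 0 0 0 / 0 0 0 4 0 0 / 0 0 0 0 0 0 / 0 0 0 0 0 0
t=4: a0@(2,0) a1@(2,0) a2@(2,0) a3@(2,0) a4@(3,3) a5@(0,4) a6@(0,4) | pheromone: 0 0 0 0 16 0 / 0 0 0 0 0 0 / 25 0 0 0 0 0 / 0 0 0 5 0 0 / 0 0 0 0 0 0 / 0 0 0 0 0 0
t=5: a0@(2,0) a1@(2,0) a2@(2,0) a3@(2,0) a4@(3,3) a5@(0,4) a6@(0,4) | pheromone: 0 0 0 0 19 0 / 0 0 0 0 0 0 / 32 0 0 0 0 0 / 0 0 0 6 0 0 / 0 0 0 0 0 0 / 0 0 0 0 0 0
t=6: a0@(2,0) a1@(2,0) a2@(2,0) a3@(2,0) a4@(3,3) a5@(0,4) a6@(0,4) | pheromone: 0 0 0 0 22 0 / 0 0 0 0 0 0 / 39 0 0 0 0 0 / 0 0 0 7 0 0 / 0 0 0 0 0 0 / 0 0 0 0 0 0
t=7: a0@(2,0) a1@(2,0) a2@(2,0) a3@(2,0) a4@(3,3) a5@(0,4) a6@(0,4) | pheromone: 0 0 0 0 25 0 / 0 0 0 0 0 0 / 46 0 0 0 0 0 / 0 0 0 8 0 0 / 0 0 0 0 0 0 / 0 0 0 0 0 0

....F.
......
F.....
...F..
......
......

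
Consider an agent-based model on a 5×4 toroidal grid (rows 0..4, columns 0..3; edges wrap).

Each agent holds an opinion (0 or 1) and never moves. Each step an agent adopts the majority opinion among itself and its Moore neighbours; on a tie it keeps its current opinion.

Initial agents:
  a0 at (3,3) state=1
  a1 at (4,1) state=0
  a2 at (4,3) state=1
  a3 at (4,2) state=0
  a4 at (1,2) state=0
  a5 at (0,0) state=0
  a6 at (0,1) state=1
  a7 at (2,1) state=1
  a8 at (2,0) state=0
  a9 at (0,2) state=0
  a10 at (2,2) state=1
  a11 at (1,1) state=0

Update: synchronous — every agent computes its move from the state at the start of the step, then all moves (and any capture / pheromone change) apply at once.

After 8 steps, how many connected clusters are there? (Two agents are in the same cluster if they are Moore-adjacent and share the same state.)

t=1: a0@(3,3):1 a1@(4,1):0 a2@(4,3):0 a3@(4,2):0 a4@(1,2):0 a5@(0,0):0 a6@(0,1):0 a7@(2,1):0 a8@(2,0):0 a9@(0,2):0 a10@(2,2):1 a11@(1,1):0
t=2: a0@(3,3):0 a1@(4,1):0 a2@(4,3):0 a3@(4,2):0 a4@(1,2):0 a5@(0,0):0 a6@(0,1):0 a7@(2,1):0 a8@(2,0):0 a9@(0,2):0 a10@(2,2):0 a11@(1,1):0
t=3: (unchanged — steady state)

1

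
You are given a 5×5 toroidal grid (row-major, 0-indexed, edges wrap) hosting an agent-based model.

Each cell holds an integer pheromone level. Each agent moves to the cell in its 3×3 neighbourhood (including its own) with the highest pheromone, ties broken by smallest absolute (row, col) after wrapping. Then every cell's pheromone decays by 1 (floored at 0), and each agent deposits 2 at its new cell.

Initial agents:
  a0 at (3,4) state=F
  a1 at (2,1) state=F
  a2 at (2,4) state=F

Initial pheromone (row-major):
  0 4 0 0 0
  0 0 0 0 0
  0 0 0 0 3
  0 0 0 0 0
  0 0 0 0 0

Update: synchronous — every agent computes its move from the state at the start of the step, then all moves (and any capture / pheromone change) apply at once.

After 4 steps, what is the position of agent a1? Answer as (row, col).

t=1: a0@(2,4) a1@(1,0) a2@(2,4) | pheromone: 0 3 0 0 0 / 2 0 0 0 0 / 0 0 0 0 6 / 0 0 0 0 0 / 0 0 0 0 0
t=2: a0@(2,4) a1@(2,4) a2@(2,4) | pheromone: 0 2 0 0 0 / 1 0 0 0 0 / 0 0 0 0 11 / 0 0 0 0 0 / 0 0 0 0 0
t=3: a0@(2,4) a1@(2,4) a2@(2,4) | pheromone: 0 1 0 0 0 / 0 0 0 0 0 / 0 0 0 0 16 / 0 0 0 0 0 / 0 0 0 0 0
t=4: a0@(2,4) a1@(2,4) a2@(2,4) | pheromone: 0 0 0 0 0 / 0 0 0 0 0 / 0 0 0 0 21 / 0 0 0 0 0 / 0 0 0 0 0

(2, 4)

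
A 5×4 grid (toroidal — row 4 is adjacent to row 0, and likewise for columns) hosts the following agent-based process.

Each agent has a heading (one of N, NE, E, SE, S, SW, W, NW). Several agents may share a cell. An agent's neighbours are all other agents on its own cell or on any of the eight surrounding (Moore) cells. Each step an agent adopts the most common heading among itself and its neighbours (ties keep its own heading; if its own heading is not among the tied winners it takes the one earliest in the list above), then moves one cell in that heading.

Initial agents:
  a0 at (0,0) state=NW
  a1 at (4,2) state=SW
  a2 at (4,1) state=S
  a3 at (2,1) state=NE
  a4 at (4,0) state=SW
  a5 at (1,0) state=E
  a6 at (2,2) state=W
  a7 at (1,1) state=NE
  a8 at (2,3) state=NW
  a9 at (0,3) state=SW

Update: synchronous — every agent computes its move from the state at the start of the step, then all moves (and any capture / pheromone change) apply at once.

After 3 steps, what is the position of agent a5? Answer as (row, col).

(3, 3)

t=1: a0@(1,3):SW a1@(0,1):SW a2@(0,0):SW a3@(1,2):NE a4@(0,3):SW a5@(0,1):NE a6@(1,3):NE a7@(0,2):NE a8@(1,2):NW a9@(1,2):SW
t=2: a0@(2,2):SW a1@(1,0):SW a2@(1,3):SW a3@(0,3):NE a4@(1,2):SW a5@(4,2):NE a6@(2,2):SW a7@(4,3):NE a8@(0,3):NE a9@(2,1):SW
t=3: a0@(3,1):SW a1@(2,3):SW a2@(2,2):SW a3@(4,0):NE a4@(2,1):SW a5@(3,3):NE a6@(3,1):SW a7@(3,0):NE a8@(4,0):NE a9@(3,0):SW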